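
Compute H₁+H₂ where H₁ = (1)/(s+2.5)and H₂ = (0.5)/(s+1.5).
Parallel: H = H₁ + H₂ = (n₁·d₂ + n₂·d₁)/(d₁·d₂).
n₁·d₂ = s + 1.5. n₂·d₁ = 0.5*s + 1.25. Sum = 1.5*s + 2.75. d₁·d₂ = s^2 + 4*s + 3.75.
H(s) = (1.5*s + 2.75)/(s^2 + 4*s + 3.75)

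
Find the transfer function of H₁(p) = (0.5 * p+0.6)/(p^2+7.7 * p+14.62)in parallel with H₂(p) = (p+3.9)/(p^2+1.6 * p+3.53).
Parallel: H = H₁ + H₂ = (n₁·d₂ + n₂·d₁)/(d₁·d₂).
n₁·d₂ = 0.5*p^3 + 1.4*p^2 + 2.725*p + 2.118. n₂·d₁ = p^3 + 11.6*p^2 + 44.65*p + 57.018. Sum = 1.5*p^3 + 13*p^2 + 47.375*p + 59.136. d₁·d₂ = p^4 + 9.3*p^3 + 30.47*p^2 + 50.573*p + 51.6086.
H(p) = (1.5*p^3 + 13*p^2 + 47.375*p + 59.136)/(p^4 + 9.3*p^3 + 30.47*p^2 + 50.573*p + 51.6086)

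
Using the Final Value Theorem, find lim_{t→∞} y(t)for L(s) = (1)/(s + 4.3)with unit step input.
FVT: lim_{t→∞} y(t) = lim_{s→0} s*Y(s) where Y(s) = L(s)/s.
= lim_{s→0} L(s) = L(0) = num(0)/den(0) = 1/4.3 = 0.2326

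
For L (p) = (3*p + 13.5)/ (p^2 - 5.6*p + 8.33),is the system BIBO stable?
Denominator: p^2 - 5.6*p + 8.33. Poles: 2.8 + 0.7j, 2.8 - 0.7j. All Re(p)<0: No (unstable)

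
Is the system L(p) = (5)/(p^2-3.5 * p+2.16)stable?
Denominator: p^2 - 3.5*p + 2.16 = (p - 0.8)(p - 2.7). Poles: 0.8, 2.7. All Re(p)<0: No (unstable)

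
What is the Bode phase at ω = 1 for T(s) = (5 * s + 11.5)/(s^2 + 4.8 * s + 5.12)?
Substitute s = j*1: T(j1) = 1.78386 - 0.864689j.
∠T(j1) = atan2(Im, Re) = atan2(-0.864689, 1.78386) = -25.86°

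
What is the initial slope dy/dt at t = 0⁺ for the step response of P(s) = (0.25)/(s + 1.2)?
IVT: y'(0⁺) = lim_{s→∞} s²·Y(s) = lim_{s→∞} s·P(s).
deg(num) = 0, deg(den) = 1, relative degree = 1, so s·P(s) → (leading num)/(leading den) = 0.25/1 = 0.25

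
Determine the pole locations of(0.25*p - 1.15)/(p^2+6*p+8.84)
Set denominator = 0: p^2 + 6*p + 8.84 = (p + 3.4)(p + 2.6) = 0 → Poles: -2.6, -3.4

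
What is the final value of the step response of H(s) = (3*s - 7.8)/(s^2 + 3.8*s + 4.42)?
FVT: lim_{t→∞} y(t) = lim_{s→0} s*Y(s) where Y(s) = H(s)/s.
= lim_{s→0} H(s) = H(0) = num(0)/den(0) = -7.8/4.42 = -1.765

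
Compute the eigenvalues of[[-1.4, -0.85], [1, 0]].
Eigenvalues solve det(λI - A) = 0.
Characteristic polynomial: λ^2 + 1.4*λ + 0.85 = 0.
Roots: -0.7 + 0.6j, -0.7 - 0.6j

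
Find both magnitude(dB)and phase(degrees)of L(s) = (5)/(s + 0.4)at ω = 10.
Substitute s = j*10: L(j10) = 0.0199681 - 0.499201j.
|L| = 20*log₁₀(sqrt(Re²+Im²)) = -6.03 dB.
∠L = atan2(Im, Re) = -87.71°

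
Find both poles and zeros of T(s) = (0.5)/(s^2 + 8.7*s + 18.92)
Set denominator = 0: s^2 + 8.7*s + 18.92 = (s + 4.3)(s + 4.4) = 0 → Poles: -4.3, -4.4
Numerator is a nonzero constant (0.5) → Zeros: none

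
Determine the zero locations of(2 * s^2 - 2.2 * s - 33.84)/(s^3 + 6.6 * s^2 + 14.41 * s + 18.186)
Set numerator = 0: 2*s^2 - 2.2*s - 33.84 = 2*(s + 3.6)(s - 4.7) = 0 → Zeros: -3.6, 4.7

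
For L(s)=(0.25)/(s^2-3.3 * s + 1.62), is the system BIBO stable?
Denominator: s^2 - 3.3*s + 1.62 = (s - 0.6)(s - 2.7). Poles: 0.6, 2.7. All Re(p)<0: No (unstable)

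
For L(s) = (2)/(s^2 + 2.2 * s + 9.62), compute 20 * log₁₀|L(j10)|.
Substitute s = j*10: L(j10) = -0.020891 - 0.00508521j.
|L(j10)| = sqrt(Re² + Im²) = 0.0215.
20*log₁₀(0.0215) = -33.35 dB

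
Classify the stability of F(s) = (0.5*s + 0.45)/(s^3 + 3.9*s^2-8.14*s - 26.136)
Denominator: s^3 + 3.9*s^2 - 8.14*s - 26.136 = (s - 2.7)(s + 2.2)(s + 4.4). Poles: -2.2, -4.4, 2.7. Unstable (1 pole(s) in RHP)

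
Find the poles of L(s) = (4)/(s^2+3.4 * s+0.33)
Set denominator = 0: s^2 + 3.4*s + 0.33 = (s + 0.1)(s + 3.3) = 0 → Poles: -0.1, -3.3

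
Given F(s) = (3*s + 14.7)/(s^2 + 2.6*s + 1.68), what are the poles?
Set denominator = 0: s^2 + 2.6*s + 1.68 = (s + 1.2)(s + 1.4) = 0 → Poles: -1.2, -1.4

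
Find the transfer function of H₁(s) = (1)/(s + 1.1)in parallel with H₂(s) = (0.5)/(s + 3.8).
Parallel: H = H₁ + H₂ = (n₁·d₂ + n₂·d₁)/(d₁·d₂).
n₁·d₂ = s + 3.8. n₂·d₁ = 0.5*s + 0.55. Sum = 1.5*s + 4.35. d₁·d₂ = s^2 + 4.9*s + 4.18.
H(s) = (1.5*s + 4.35)/(s^2 + 4.9*s + 4.18)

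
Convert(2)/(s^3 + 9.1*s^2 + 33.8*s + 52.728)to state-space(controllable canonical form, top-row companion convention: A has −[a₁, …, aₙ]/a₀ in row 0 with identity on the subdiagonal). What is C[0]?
Reachable canonical form: C = numerator coefficients (right-aligned, zero-padded to length n).
num = 2, C = [[0, 0, 2]].
C[0] = 0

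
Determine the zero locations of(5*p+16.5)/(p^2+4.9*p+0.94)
Set numerator = 0: 5*p + 16.5 = 0 → Zeros: -3.3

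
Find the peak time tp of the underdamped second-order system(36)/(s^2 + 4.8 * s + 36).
Standard form: ωn²/(s²+2ζωn·s+ωn²) → ωn = 6, ζ = 0.4.
ωd = ωn·√(1-ζ²) = 6·√(1-0.4²) = 5.499.
tp = π/ωd = π/5.499 = 0.5713 s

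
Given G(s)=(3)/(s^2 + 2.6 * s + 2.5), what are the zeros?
Numerator is a nonzero constant (3) → Zeros: none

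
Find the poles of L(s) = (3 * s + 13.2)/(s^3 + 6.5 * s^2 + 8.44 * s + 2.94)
Set denominator = 0: s^3 + 6.5*s^2 + 8.44*s + 2.94 = (s + 1)(s + 0.6)(s + 4.9) = 0 → Poles: -0.6, -1, -4.9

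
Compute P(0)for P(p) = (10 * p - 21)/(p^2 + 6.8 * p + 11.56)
DC gain = P(0) = num(0)/den(0) = -21/11.56 = -1.817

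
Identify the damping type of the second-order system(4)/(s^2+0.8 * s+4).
Standard form: ωn²/(s²+2ζωn·s+ωn²) gives ωn=2, ζ=0.2.
Underdamped (ζ = 0.2 < 1)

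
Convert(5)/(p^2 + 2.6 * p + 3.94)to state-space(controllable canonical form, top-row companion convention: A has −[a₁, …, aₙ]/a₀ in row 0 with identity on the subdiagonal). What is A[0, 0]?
Reachable canonical form for den = p^2 + 2.6*p + 3.94: top row of A = -[a₁,a₂,...,aₙ]/a₀, ones on the subdiagonal, zeros elsewhere.
A = [[-2.6, -3.94], [1, 0]].
A[0,0] = -2.6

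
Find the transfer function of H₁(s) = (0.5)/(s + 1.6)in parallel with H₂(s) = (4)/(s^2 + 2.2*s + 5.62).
Parallel: H = H₁ + H₂ = (n₁·d₂ + n₂·d₁)/(d₁·d₂).
n₁·d₂ = 0.5*s^2 + 1.1*s + 2.81. n₂·d₁ = 4*s + 6.4. Sum = 0.5*s^2 + 5.1*s + 9.21. d₁·d₂ = s^3 + 3.8*s^2 + 9.14*s + 8.992.
H(s) = (0.5*s^2 + 5.1*s + 9.21)/(s^3 + 3.8*s^2 + 9.14*s + 8.992)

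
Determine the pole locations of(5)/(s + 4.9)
Set denominator = 0: s + 4.9 = 0 → Poles: -4.9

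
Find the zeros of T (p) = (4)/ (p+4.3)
Numerator is a nonzero constant (4) → Zeros: none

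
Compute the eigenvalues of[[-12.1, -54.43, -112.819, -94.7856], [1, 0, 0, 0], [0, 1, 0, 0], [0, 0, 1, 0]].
Eigenvalues solve det(λI - A) = 0.
Characteristic polynomial: λ^4 + 12.1*λ^3 + 54.43*λ^2 + 112.819*λ + 94.7856 = 0.
Factor: (λ + 4.8)(λ + 3.1)(λ^2 + 4.2*λ + 6.37) = 0.
Roots: -2.1 + 1.4j, -2.1 - 1.4j, -3.1, -4.8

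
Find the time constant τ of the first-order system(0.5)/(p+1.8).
First-order system: τ = -1/pole. Pole = -1.8. τ = -1/(-1.8) = 0.5556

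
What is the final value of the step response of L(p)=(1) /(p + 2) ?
FVT: lim_{t→∞} y(t) = lim_{p→0} p*Y(p) where Y(p) = L(p)/p.
= lim_{p→0} L(p) = L(0) = num(0)/den(0) = 1/2 = 0.5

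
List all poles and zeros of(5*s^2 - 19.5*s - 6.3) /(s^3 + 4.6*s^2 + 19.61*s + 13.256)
Set denominator = 0: s^3 + 4.6*s^2 + 19.61*s + 13.256 = (s + 0.8)(s^2 + 3.8*s + 16.57) = 0 → Poles: -0.8, -1.9 + 3.6j, -1.9 - 3.6j
Set numerator = 0: 5*s^2 - 19.5*s - 6.3 = 5*(s + 0.3)(s - 4.2) = 0 → Zeros: -0.3, 4.2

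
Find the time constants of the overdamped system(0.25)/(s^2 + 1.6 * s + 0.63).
Overdamped: real poles at -0.7, -0.9. τ = -1/pole → τ₁ = 1.429, τ₂ = 1.111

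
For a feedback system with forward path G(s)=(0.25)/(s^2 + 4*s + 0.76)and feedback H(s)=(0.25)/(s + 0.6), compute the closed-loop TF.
Closed-loop T = G/(1+GH).
Numerator: G_num * H_den = 0.25*s + 0.15.
Denominator: G_den * H_den + G_num * H_num = (s^3 + 4.6*s^2 + 3.16*s + 0.456) + (0.0625) = s^3 + 4.6*s^2 + 3.16*s + 0.5185.
T(s) = (0.25*s + 0.15)/(s^3 + 4.6*s^2 + 3.16*s + 0.5185)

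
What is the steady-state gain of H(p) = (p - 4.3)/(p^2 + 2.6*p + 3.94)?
DC gain = H(0) = num(0)/den(0) = -4.3/3.94 = -1.091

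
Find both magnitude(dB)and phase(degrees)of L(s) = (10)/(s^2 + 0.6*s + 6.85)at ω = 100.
Substitute s = j*100: L(j100) = -0.00100065 - 6.00801e-06j.
|L| = 20*log₁₀(sqrt(Re²+Im²)) = -59.99 dB.
∠L = atan2(Im, Re) = -179.66°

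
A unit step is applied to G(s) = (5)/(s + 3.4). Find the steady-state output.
FVT: lim_{t→∞} y(t) = lim_{s→0} s*Y(s) where Y(s) = G(s)/s.
= lim_{s→0} G(s) = G(0) = num(0)/den(0) = 5/3.4 = 1.471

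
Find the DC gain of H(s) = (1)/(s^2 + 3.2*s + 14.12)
DC gain = H(0) = num(0)/den(0) = 1/14.12 = 0.07082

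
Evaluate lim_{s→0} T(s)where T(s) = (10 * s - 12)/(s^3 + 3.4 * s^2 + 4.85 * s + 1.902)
DC gain = T(0) = num(0)/den(0) = -12/1.902 = -6.309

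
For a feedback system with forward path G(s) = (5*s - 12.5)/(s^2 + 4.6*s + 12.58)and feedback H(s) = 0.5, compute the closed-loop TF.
Closed-loop T = G/(1+GH).
Numerator: G_num * H_den = 5*s - 12.5.
Denominator: G_den * H_den + G_num * H_num = (s^2 + 4.6*s + 12.58) + (2.5*s - 6.25) = s^2 + 7.1*s + 6.33.
T(s) = (5*s - 12.5)/(s^2 + 7.1*s + 6.33)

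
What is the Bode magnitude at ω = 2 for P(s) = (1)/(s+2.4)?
Substitute s = j*2: P(j2) = 0.245902 - 0.204918j.
|P(j2)| = sqrt(Re² + Im²) = 0.3201.
20*log₁₀(0.3201) = -9.89 dB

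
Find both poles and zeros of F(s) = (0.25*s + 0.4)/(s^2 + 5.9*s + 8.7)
Set denominator = 0: s^2 + 5.9*s + 8.7 = (s + 2.9)(s + 3) = 0 → Poles: -2.9, -3
Set numerator = 0: 0.25*s + 0.4 = 0 → Zeros: -1.6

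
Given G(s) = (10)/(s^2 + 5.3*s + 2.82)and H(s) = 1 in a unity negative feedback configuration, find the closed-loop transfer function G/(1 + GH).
Closed-loop T = G/(1+GH).
Numerator: G_num * H_den = 10.
Denominator: G_den * H_den + G_num * H_num = (s^2 + 5.3*s + 2.82) + (10) = s^2 + 5.3*s + 12.82.
T(s) = (10)/(s^2 + 5.3*s + 12.82)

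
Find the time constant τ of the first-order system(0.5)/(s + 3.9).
First-order system: τ = -1/pole. Pole = -3.9. τ = -1/(-3.9) = 0.2564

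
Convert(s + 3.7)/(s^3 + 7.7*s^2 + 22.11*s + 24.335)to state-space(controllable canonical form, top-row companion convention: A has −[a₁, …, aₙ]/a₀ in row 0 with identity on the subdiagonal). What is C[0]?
Reachable canonical form: C = numerator coefficients (right-aligned, zero-padded to length n).
num = s + 3.7, C = [[0, 1, 3.7]].
C[0] = 0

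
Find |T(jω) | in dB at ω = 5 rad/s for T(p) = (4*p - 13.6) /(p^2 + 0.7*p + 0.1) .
Substitute p = j*5: T(j5) = 0.646316 - 0.712365j.
|T(j5)| = sqrt(Re² + Im²) = 0.9619.
20*log₁₀(0.9619) = -0.34 dB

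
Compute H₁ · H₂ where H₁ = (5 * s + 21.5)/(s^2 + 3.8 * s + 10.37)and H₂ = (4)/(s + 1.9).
Series: H = H₁ · H₂ = (n₁·n₂)/(d₁·d₂).
Num: n₁·n₂ = 20*s + 86. Den: d₁·d₂ = s^3 + 5.7*s^2 + 17.59*s + 19.703.
H(s) = (20*s + 86)/(s^3 + 5.7*s^2 + 17.59*s + 19.703)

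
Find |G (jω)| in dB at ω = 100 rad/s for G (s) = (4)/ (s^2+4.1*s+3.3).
Substitute s = j*100: G(j100) = -0.00039946 - 1.63833e-05j.
|G(j100)| = sqrt(Re² + Im²) = 0.0003998.
20*log₁₀(0.0003998) = -67.96 dB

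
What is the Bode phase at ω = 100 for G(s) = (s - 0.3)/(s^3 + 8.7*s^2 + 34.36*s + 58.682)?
Substitute s = j*100: G(j100) = -9.95608e-05 - 8.98682e-06j.
∠G(j100) = atan2(Im, Re) = atan2(-8.98682e-06, -9.95608e-05) = -174.84°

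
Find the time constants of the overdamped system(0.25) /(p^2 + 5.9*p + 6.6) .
Overdamped: real poles at -4.4, -1.5. τ = -1/pole → τ₁ = 0.2273, τ₂ = 0.6667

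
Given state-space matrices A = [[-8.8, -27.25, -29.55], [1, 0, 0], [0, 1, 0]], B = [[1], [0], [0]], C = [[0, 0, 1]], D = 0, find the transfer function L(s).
L(s) = C(sI - A)⁻¹B + D.
Characteristic polynomial det(sI - A) = s^3 + 8.8*s^2 + 27.25*s + 29.55.
Numerator from C·adj(sI-A)·B + D·det(sI-A) = 1.
L(s) = (1)/(s^3 + 8.8*s^2 + 27.25*s + 29.55)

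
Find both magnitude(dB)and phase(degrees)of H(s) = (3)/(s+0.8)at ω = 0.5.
Substitute s = j*0.5: H(j0.5) = 2.69663 - 1.68539j.
|H| = 20*log₁₀(sqrt(Re²+Im²)) = 10.05 dB.
∠H = atan2(Im, Re) = -32.01°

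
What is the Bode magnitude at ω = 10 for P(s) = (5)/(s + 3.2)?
Substitute s = j*10: P(j10) = 0.145138 - 0.453556j.
|P(j10)| = sqrt(Re² + Im²) = 0.4762.
20*log₁₀(0.4762) = -6.44 dB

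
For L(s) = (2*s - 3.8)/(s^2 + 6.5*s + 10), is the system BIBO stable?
Denominator: s^2 + 6.5*s + 10 = (s + 2.5)(s + 4). Poles: -2.5, -4. All Re(p)<0: Yes (stable)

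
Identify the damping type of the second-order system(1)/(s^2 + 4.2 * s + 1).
Standard form: ωn²/(s²+2ζωn·s+ωn²) gives ωn=1, ζ=2.1.
Overdamped (ζ = 2.1 > 1)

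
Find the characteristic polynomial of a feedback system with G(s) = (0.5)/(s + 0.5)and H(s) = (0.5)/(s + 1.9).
Characteristic poly = G_den * H_den + G_num * H_num = (s^2 + 2.4*s + 0.95) + (0.25) = s^2 + 2.4*s + 1.2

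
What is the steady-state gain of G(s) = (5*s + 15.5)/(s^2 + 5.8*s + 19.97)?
DC gain = G(0) = num(0)/den(0) = 15.5/19.97 = 0.7762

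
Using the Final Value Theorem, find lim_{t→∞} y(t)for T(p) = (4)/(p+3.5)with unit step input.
FVT: lim_{t→∞} y(t) = lim_{p→0} p*Y(p) where Y(p) = T(p)/p.
= lim_{p→0} T(p) = T(0) = num(0)/den(0) = 4/3.5 = 1.143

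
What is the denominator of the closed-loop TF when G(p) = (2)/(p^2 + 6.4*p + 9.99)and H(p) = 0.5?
Characteristic poly = G_den * H_den + G_num * H_num = (p^2 + 6.4*p + 9.99) + (1) = p^2 + 6.4*p + 10.99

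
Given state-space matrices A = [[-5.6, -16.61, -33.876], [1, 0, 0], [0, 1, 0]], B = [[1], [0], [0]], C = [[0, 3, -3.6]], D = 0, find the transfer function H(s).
H(s) = C(sI - A)⁻¹B + D.
Characteristic polynomial det(sI - A) = s^3 + 5.6*s^2 + 16.61*s + 33.876.
Numerator from C·adj(sI-A)·B + D·det(sI-A) = 3*s - 3.6.
H(s) = (3*s - 3.6)/(s^3 + 5.6*s^2 + 16.61*s + 33.876)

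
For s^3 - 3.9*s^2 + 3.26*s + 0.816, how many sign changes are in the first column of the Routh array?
Routh array:
s^3: [1, 3.26]; s^2: [-3.9, 0.816]; s^1: [3.46923]; s^0: [0.816]
First column: [1, -3.9, 3.46923, 0.816]. Sign changes = 2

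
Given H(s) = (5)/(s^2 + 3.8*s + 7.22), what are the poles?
Set denominator = 0: s^2 + 3.8*s + 7.22 = 0 → Poles: -1.9 + 1.9j, -1.9 - 1.9j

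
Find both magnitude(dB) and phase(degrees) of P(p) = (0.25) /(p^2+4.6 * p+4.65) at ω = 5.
Substitute p = j*5: P(j5) = -0.00539432 - 0.00609677j.
|P| = 20*log₁₀(sqrt(Re²+Im²)) = -41.79 dB.
∠P = atan2(Im, Re) = -131.50°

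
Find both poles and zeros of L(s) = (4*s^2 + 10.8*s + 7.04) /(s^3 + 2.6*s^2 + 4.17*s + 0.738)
Set denominator = 0: s^3 + 2.6*s^2 + 4.17*s + 0.738 = (s + 0.2)(s^2 + 2.4*s + 3.69) = 0 → Poles: -0.2, -1.2 + 1.5j, -1.2 - 1.5j
Set numerator = 0: 4*s^2 + 10.8*s + 7.04 = 4*(s + 1.6)(s + 1.1) = 0 → Zeros: -1.1, -1.6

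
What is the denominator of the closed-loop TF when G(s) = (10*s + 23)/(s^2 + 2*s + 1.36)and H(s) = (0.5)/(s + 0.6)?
Characteristic poly = G_den * H_den + G_num * H_num = (s^3 + 2.6*s^2 + 2.56*s + 0.816) + (5*s + 11.5) = s^3 + 2.6*s^2 + 7.56*s + 12.316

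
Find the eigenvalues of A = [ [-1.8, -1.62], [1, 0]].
Eigenvalues solve det(λI - A) = 0.
Characteristic polynomial: λ^2 + 1.8*λ + 1.62 = 0.
Roots: -0.9 + 0.9j, -0.9 - 0.9j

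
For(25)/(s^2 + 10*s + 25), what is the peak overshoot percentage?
Standard form: ωn²/(s²+2ζωn·s+ωn²) → ωn = 5, ζ = 1.
ζ ≥ 1, so the response is non-oscillatory: peak overshoot = 0%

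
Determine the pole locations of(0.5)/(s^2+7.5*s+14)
Set denominator = 0: s^2 + 7.5*s + 14 = (s + 3.5)(s + 4) = 0 → Poles: -3.5, -4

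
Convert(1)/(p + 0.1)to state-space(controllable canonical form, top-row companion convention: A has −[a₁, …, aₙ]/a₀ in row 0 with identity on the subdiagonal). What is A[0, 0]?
Reachable canonical form for den = p + 0.1: top row of A = -[a₁,a₂,...,aₙ]/a₀, ones on the subdiagonal, zeros elsewhere.
A = [[-0.1]].
A[0,0] = -0.1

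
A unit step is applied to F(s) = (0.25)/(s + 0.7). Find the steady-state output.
FVT: lim_{t→∞} y(t) = lim_{s→0} s*Y(s) where Y(s) = F(s)/s.
= lim_{s→0} F(s) = F(0) = num(0)/den(0) = 0.25/0.7 = 0.3571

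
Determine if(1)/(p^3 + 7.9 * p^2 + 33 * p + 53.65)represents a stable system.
Denominator: p^3 + 7.9*p^2 + 33*p + 53.65 = (p + 2.9)(p^2 + 5*p + 18.5). Poles: -2.5 + 3.5j, -2.5 - 3.5j, -2.9. All Re(p)<0: Yes (stable)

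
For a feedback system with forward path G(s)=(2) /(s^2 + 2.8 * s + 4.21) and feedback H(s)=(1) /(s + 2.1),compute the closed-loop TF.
Closed-loop T = G/(1+GH).
Numerator: G_num * H_den = 2*s + 4.2.
Denominator: G_den * H_den + G_num * H_num = (s^3 + 4.9*s^2 + 10.09*s + 8.841) + (2) = s^3 + 4.9*s^2 + 10.09*s + 10.841.
T(s) = (2*s + 4.2)/(s^3 + 4.9*s^2 + 10.09*s + 10.841)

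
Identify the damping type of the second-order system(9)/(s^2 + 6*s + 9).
Standard form: ωn²/(s²+2ζωn·s+ωn²) gives ωn=3, ζ=1.
Critically damped (ζ = 1)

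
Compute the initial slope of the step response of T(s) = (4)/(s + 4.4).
IVT: y'(0⁺) = lim_{s→∞} s²·Y(s) = lim_{s→∞} s·T(s).
deg(num) = 0, deg(den) = 1, relative degree = 1, so s·T(s) → (leading num)/(leading den) = 4/1 = 4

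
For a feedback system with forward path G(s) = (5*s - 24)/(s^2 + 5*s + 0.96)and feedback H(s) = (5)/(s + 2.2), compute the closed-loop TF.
Closed-loop T = G/(1+GH).
Numerator: G_num * H_den = 5*s^2 - 13*s - 52.8.
Denominator: G_den * H_den + G_num * H_num = (s^3 + 7.2*s^2 + 11.96*s + 2.112) + (25*s - 120) = s^3 + 7.2*s^2 + 36.96*s - 117.888.
T(s) = (5*s^2 - 13*s - 52.8)/(s^3 + 7.2*s^2 + 36.96*s - 117.888)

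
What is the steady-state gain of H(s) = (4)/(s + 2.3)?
DC gain = H(0) = num(0)/den(0) = 4/2.3 = 1.739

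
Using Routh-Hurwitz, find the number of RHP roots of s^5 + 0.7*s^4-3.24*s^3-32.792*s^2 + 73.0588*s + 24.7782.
Routh array:
s^5: [1, -3.24, 73.0588]; s^4: [0.7, -32.792, 24.7782]; s^3: [43.6057, 37.6614]; s^2: [-33.3966, 24.7782]; s^1: [70.0141]; s^0: [24.7782]
First column: [1, 0.7, 43.6057, -33.3966, 70.0141, 24.7782]. Sign changes = RHP roots = 2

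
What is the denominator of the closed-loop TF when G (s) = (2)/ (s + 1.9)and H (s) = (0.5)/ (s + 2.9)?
Characteristic poly = G_den * H_den + G_num * H_num = (s^2 + 4.8*s + 5.51) + (1) = s^2 + 4.8*s + 6.51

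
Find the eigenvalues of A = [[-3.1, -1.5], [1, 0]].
Eigenvalues solve det(λI - A) = 0.
Characteristic polynomial: λ^2 + 3.1*λ + 1.5 = 0.
Factor: (λ + 0.6)(λ + 2.5) = 0.
Roots: -0.6, -2.5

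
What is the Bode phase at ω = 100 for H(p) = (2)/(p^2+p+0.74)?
Substitute p = j*100: H(j100) = -0.000199995 - 2.0001e-06j.
∠H(j100) = atan2(Im, Re) = atan2(-2.0001e-06, -0.000199995) = -179.43°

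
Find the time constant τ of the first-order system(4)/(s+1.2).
First-order system: τ = -1/pole. Pole = -1.2. τ = -1/(-1.2) = 0.8333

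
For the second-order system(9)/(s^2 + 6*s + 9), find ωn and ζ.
Standard form: ωn²/(s²+2ζωn·s+ωn²).
const=9=ωn² → ωn=3, s coeff=6=2ζωn → ζ=1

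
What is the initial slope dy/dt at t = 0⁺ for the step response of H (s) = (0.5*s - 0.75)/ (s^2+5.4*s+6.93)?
IVT: y'(0⁺) = lim_{s→∞} s²·Y(s) = lim_{s→∞} s·H(s).
deg(num) = 1, deg(den) = 2, relative degree = 1, so s·H(s) → (leading num)/(leading den) = 0.5/1 = 0.5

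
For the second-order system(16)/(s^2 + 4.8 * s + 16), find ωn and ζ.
Standard form: ωn²/(s²+2ζωn·s+ωn²).
const=16=ωn² → ωn=4, s coeff=4.8=2ζωn → ζ=0.6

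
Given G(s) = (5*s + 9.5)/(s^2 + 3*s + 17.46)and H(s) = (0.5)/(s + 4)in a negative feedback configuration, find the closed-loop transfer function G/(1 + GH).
Closed-loop T = G/(1+GH).
Numerator: G_num * H_den = 5*s^2 + 29.5*s + 38.
Denominator: G_den * H_den + G_num * H_num = (s^3 + 7*s^2 + 29.46*s + 69.84) + (2.5*s + 4.75) = s^3 + 7*s^2 + 31.96*s + 74.59.
T(s) = (5*s^2 + 29.5*s + 38)/(s^3 + 7*s^2 + 31.96*s + 74.59)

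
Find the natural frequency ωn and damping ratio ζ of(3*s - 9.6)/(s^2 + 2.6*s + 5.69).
Underdamped: complex pole -1.3 + 2j. ωn = |pole| = 2.385, ζ = -Re(pole)/ωn = 0.545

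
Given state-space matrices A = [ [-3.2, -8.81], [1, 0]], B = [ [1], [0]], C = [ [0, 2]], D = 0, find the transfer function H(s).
H(s) = C(sI - A)⁻¹B + D.
Characteristic polynomial det(sI - A) = s^2 + 3.2*s + 8.81.
Numerator from C·adj(sI-A)·B + D·det(sI-A) = 2.
H(s) = (2)/(s^2 + 3.2*s + 8.81)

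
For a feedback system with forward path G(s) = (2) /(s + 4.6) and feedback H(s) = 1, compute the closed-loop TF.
Closed-loop T = G/(1+GH).
Numerator: G_num * H_den = 2.
Denominator: G_den * H_den + G_num * H_num = (s + 4.6) + (2) = s + 6.6.
T(s) = (2)/(s + 6.6)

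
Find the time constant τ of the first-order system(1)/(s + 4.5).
First-order system: τ = -1/pole. Pole = -4.5. τ = -1/(-4.5) = 0.2222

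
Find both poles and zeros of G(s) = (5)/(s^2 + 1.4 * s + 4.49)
Set denominator = 0: s^2 + 1.4*s + 4.49 = 0 → Poles: -0.7 + 2j, -0.7 - 2j
Numerator is a nonzero constant (5) → Zeros: none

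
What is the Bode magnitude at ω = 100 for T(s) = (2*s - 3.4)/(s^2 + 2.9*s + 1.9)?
Substitute s = j*100: T(j100) = 0.000919511 - 0.0199771j.
|T(j100)| = sqrt(Re² + Im²) = 0.02.
20*log₁₀(0.02) = -33.98 dB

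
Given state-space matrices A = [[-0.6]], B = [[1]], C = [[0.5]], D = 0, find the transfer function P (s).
P(s) = C(sI - A)⁻¹B + D.
Characteristic polynomial det(sI - A) = s + 0.6.
Numerator from C·adj(sI-A)·B + D·det(sI-A) = 0.5.
P(s) = (0.5)/(s + 0.6)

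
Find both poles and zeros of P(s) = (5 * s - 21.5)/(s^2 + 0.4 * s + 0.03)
Set denominator = 0: s^2 + 0.4*s + 0.03 = (s + 0.1)(s + 0.3) = 0 → Poles: -0.1, -0.3
Set numerator = 0: 5*s - 21.5 = 0 → Zeros: 4.3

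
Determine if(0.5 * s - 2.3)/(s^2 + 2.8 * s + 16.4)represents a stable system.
Denominator: s^2 + 2.8*s + 16.4. Poles: -1.4 + 3.8j, -1.4 - 3.8j. All Re(p)<0: Yes (stable)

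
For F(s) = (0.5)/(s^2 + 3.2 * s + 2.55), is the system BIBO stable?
Denominator: s^2 + 3.2*s + 2.55 = (s + 1.7)(s + 1.5). Poles: -1.5, -1.7. All Re(p)<0: Yes (stable)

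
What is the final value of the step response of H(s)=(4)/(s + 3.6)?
FVT: lim_{t→∞} y(t) = lim_{s→0} s*Y(s) where Y(s) = H(s)/s.
= lim_{s→0} H(s) = H(0) = num(0)/den(0) = 4/3.6 = 1.111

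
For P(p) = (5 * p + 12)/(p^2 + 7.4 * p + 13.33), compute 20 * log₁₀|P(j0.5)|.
Substitute p = j*0.5: P(j0.5) = 0.89952 - 0.0633198j.
|P(j0.5)| = sqrt(Re² + Im²) = 0.9017.
20*log₁₀(0.9017) = -0.90 dB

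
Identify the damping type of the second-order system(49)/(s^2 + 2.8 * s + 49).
Standard form: ωn²/(s²+2ζωn·s+ωn²) gives ωn=7, ζ=0.2.
Underdamped (ζ = 0.2 < 1)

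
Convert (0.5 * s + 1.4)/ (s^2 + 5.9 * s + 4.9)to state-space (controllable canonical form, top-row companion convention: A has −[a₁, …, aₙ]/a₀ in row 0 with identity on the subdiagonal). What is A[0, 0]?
Reachable canonical form for den = s^2 + 5.9*s + 4.9: top row of A = -[a₁,a₂,...,aₙ]/a₀, ones on the subdiagonal, zeros elsewhere.
A = [[-5.9, -4.9], [1, 0]].
A[0,0] = -5.9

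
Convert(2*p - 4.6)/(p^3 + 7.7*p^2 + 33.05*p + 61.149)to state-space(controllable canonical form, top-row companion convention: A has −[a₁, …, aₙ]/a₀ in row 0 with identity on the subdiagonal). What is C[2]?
Reachable canonical form: C = numerator coefficients (right-aligned, zero-padded to length n).
num = 2*p - 4.6, C = [[0, 2, -4.6]].
C[2] = -4.6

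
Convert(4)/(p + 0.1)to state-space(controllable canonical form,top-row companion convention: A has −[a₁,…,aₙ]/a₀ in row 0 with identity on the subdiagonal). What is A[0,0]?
Reachable canonical form for den = p + 0.1: top row of A = -[a₁,a₂,...,aₙ]/a₀, ones on the subdiagonal, zeros elsewhere.
A = [[-0.1]].
A[0,0] = -0.1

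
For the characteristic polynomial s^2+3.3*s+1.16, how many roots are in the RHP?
s^2 + 3.3*s + 1.16 = (s + 2.9)(s + 0.4). Poles: -0.4, -2.9. RHP poles (Re>0): 0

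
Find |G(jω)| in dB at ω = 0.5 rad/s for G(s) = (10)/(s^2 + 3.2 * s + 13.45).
Substitute s = j*0.5: G(j0.5) = 0.746606 - 0.0904977j.
|G(j0.5)| = sqrt(Re² + Im²) = 0.7521.
20*log₁₀(0.7521) = -2.47 dB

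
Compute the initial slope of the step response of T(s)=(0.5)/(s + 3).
IVT: y'(0⁺) = lim_{s→∞} s²·Y(s) = lim_{s→∞} s·T(s).
deg(num) = 0, deg(den) = 1, relative degree = 1, so s·T(s) → (leading num)/(leading den) = 0.5/1 = 0.5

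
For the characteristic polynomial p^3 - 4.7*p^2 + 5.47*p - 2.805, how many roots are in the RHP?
p^3 - 4.7*p^2 + 5.47*p - 2.805 = (p - 3.3)(p^2 - 1.4*p + 0.85). Poles: 0.7 + 0.6j, 0.7 - 0.6j, 3.3. RHP poles (Re>0): 3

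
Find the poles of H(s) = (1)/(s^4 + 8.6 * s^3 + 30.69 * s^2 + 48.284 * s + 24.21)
Set denominator = 0: s^4 + 8.6*s^3 + 30.69*s^2 + 48.284*s + 24.21 = (s + 2.5)(s + 0.9)(s^2 + 5.2*s + 10.76) = 0 → Poles: -0.9, -2.5, -2.6 + 2j, -2.6 - 2j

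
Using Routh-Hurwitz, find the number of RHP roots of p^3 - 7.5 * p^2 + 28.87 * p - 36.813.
Routh array:
p^3: [1, 28.87]; p^2: [-7.5, -36.813]; p^1: [23.9616]; p^0: [-36.813]
First column: [1, -7.5, 23.9616, -36.813]. Sign changes = RHP roots = 3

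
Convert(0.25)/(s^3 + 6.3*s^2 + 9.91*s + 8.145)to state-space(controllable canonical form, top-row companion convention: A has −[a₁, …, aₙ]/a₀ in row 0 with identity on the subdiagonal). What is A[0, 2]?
Reachable canonical form for den = s^3 + 6.3*s^2 + 9.91*s + 8.145: top row of A = -[a₁,a₂,...,aₙ]/a₀, ones on the subdiagonal, zeros elsewhere.
A = [[-6.3, -9.91, -8.145], [1, 0, 0], [0, 1, 0]].
A[0,2] = -8.145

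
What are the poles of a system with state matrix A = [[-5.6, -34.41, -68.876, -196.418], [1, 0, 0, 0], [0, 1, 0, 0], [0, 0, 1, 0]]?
Eigenvalues solve det(λI - A) = 0.
Characteristic polynomial: λ^4 + 5.6*λ^3 + 34.41*λ^2 + 68.876*λ + 196.418 = 0.
Factor: (λ^2 + 4.4*λ + 18.53)(λ^2 + 1.2*λ + 10.6) = 0.
Roots: -0.6 + 3.2j, -0.6 - 3.2j, -2.2 + 3.7j, -2.2 - 3.7j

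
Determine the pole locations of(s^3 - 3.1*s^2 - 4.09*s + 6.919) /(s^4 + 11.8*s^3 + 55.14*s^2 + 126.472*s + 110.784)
Set denominator = 0: s^4 + 11.8*s^3 + 55.14*s^2 + 126.472*s + 110.784 = (s + 2)(s + 4.8)(s^2 + 5*s + 11.54) = 0 → Poles: -2, -2.5 + 2.3j, -2.5 - 2.3j, -4.8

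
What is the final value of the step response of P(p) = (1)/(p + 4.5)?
FVT: lim_{t→∞} y(t) = lim_{p→0} p*Y(p) where Y(p) = P(p)/p.
= lim_{p→0} P(p) = P(0) = num(0)/den(0) = 1/4.5 = 0.2222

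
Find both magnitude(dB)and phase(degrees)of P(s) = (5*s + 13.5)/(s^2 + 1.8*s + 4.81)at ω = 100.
Substitute s = j*100: P(j100) = -0.000449637 - 0.0500322j.
|P| = 20*log₁₀(sqrt(Re²+Im²)) = -26.01 dB.
∠P = atan2(Im, Re) = -90.51°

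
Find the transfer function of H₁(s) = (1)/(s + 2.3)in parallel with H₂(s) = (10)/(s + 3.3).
Parallel: H = H₁ + H₂ = (n₁·d₂ + n₂·d₁)/(d₁·d₂).
n₁·d₂ = s + 3.3. n₂·d₁ = 10*s + 23. Sum = 11*s + 26.3. d₁·d₂ = s^2 + 5.6*s + 7.59.
H(s) = (11*s + 26.3)/(s^2 + 5.6*s + 7.59)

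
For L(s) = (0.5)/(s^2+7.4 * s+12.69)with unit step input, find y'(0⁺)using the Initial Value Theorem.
IVT: y'(0⁺) = lim_{s→∞} s²·Y(s) = lim_{s→∞} s·L(s).
deg(num) = 0, deg(den) = 2, relative degree = 2 ≥ 2, so s·L(s) → 0. Initial slope = 0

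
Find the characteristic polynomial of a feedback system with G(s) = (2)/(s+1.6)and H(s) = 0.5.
Characteristic poly = G_den * H_den + G_num * H_num = (s + 1.6) + (1) = s + 2.6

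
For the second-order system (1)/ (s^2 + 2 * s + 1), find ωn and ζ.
Standard form: ωn²/(s²+2ζωn·s+ωn²).
const=1=ωn² → ωn=1, s coeff=2=2ζωn → ζ=1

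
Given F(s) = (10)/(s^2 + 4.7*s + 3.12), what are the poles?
Set denominator = 0: s^2 + 4.7*s + 3.12 = (s + 3.9)(s + 0.8) = 0 → Poles: -0.8, -3.9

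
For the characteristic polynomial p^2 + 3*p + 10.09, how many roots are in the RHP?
Poles: -1.5 + 2.8j, -1.5 - 2.8j. RHP poles (Re>0): 0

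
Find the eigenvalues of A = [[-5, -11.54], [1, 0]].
Eigenvalues solve det(λI - A) = 0.
Characteristic polynomial: λ^2 + 5*λ + 11.54 = 0.
Roots: -2.5 + 2.3j, -2.5 - 2.3j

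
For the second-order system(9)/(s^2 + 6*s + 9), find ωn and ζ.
Standard form: ωn²/(s²+2ζωn·s+ωn²).
const=9=ωn² → ωn=3, s coeff=6=2ζωn → ζ=1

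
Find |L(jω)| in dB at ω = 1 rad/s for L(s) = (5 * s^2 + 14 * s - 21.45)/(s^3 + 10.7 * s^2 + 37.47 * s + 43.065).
Substitute s = j*1: L(j1) = -0.145307 + 0.596303j.
|L(j1)| = sqrt(Re² + Im²) = 0.6138.
20*log₁₀(0.6138) = -4.24 dB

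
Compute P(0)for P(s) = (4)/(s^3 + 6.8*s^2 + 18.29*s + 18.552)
DC gain = P(0) = num(0)/den(0) = 4/18.552 = 0.2156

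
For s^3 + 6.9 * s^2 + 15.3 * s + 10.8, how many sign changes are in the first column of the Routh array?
Routh array:
s^3: [1, 15.3]; s^2: [6.9, 10.8]; s^1: [13.7348]; s^0: [10.8]
First column: [1, 6.9, 13.7348, 10.8]. Sign changes = 0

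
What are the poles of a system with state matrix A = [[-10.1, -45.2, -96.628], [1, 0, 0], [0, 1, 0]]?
Eigenvalues solve det(λI - A) = 0.
Characteristic polynomial: λ^3 + 10.1*λ^2 + 45.2*λ + 96.628 = 0.
Factor: (λ + 4.9)(λ^2 + 5.2*λ + 19.72) = 0.
Roots: -2.6 + 3.6j, -2.6 - 3.6j, -4.9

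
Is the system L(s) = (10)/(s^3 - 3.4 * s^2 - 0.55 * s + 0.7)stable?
Denominator: s^3 - 3.4*s^2 - 0.55*s + 0.7 = (s - 3.5)(s - 0.4)(s + 0.5). Poles: -0.5, 0.4, 3.5. All Re(p)<0: No (unstable)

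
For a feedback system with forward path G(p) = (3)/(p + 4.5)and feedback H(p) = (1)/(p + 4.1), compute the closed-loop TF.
Closed-loop T = G/(1+GH).
Numerator: G_num * H_den = 3*p + 12.3.
Denominator: G_den * H_den + G_num * H_num = (p^2 + 8.6*p + 18.45) + (3) = p^2 + 8.6*p + 21.45.
T(p) = (3*p + 12.3)/(p^2 + 8.6*p + 21.45)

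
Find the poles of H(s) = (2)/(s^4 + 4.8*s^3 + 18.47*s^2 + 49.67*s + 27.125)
Set denominator = 0: s^4 + 4.8*s^3 + 18.47*s^2 + 49.67*s + 27.125 = (s + 3.1)(s + 0.7)(s^2 + s + 12.5) = 0 → Poles: -0.5 + 3.5j, -0.5 - 3.5j, -0.7, -3.1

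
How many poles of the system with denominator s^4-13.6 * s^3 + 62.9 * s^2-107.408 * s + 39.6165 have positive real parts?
s^4 - 13.6*s^3 + 62.9*s^2 - 107.408*s + 39.6165 = (s - 0.5)(s - 4.9)(s - 4.9)(s - 3.3). Poles: 0.5, 3.3, 4.9, 4.9. RHP poles (Re>0): 4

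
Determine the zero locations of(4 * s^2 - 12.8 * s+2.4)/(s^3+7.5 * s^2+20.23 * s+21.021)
Set numerator = 0: 4*s^2 - 12.8*s + 2.4 = 4*(s - 0.2)(s - 3) = 0 → Zeros: 0.2, 3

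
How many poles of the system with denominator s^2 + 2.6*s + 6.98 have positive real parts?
Poles: -1.3 + 2.3j, -1.3 - 2.3j. RHP poles (Re>0): 0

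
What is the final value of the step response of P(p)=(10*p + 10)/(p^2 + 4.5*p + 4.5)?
FVT: lim_{t→∞} y(t) = lim_{p→0} p*Y(p) where Y(p) = P(p)/p.
= lim_{p→0} P(p) = P(0) = num(0)/den(0) = 10/4.5 = 2.222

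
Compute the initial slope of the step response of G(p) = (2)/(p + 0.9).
IVT: y'(0⁺) = lim_{p→∞} p²·Y(p) = lim_{p→∞} p·G(p).
deg(num) = 0, deg(den) = 1, relative degree = 1, so p·G(p) → (leading num)/(leading den) = 2/1 = 2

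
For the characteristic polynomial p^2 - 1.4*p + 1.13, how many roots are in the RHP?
Poles: 0.7 + 0.8j, 0.7 - 0.8j. RHP poles (Re>0): 2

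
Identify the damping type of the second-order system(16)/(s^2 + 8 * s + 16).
Standard form: ωn²/(s²+2ζωn·s+ωn²) gives ωn=4, ζ=1.
Critically damped (ζ = 1)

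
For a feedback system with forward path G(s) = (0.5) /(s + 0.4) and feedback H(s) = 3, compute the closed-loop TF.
Closed-loop T = G/(1+GH).
Numerator: G_num * H_den = 0.5.
Denominator: G_den * H_den + G_num * H_num = (s + 0.4) + (1.5) = s + 1.9.
T(s) = (0.5)/(s + 1.9)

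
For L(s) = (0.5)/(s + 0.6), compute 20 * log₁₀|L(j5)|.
Substitute s = j*5: L(j5) = 0.0118297 - 0.0985804j.
|L(j5)| = sqrt(Re² + Im²) = 0.09929.
20*log₁₀(0.09929) = -20.06 dB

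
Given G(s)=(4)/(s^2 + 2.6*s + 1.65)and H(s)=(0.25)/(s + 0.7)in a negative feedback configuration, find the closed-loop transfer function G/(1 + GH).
Closed-loop T = G/(1+GH).
Numerator: G_num * H_den = 4*s + 2.8.
Denominator: G_den * H_den + G_num * H_num = (s^3 + 3.3*s^2 + 3.47*s + 1.155) + (1) = s^3 + 3.3*s^2 + 3.47*s + 2.155.
T(s) = (4*s + 2.8)/(s^3 + 3.3*s^2 + 3.47*s + 2.155)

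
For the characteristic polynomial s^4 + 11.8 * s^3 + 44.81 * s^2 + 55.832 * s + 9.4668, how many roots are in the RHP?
s^4 + 11.8*s^3 + 44.81*s^2 + 55.832*s + 9.4668 = (s + 0.2)(s + 2.1)(s + 4.9)(s + 4.6). Poles: -0.2, -2.1, -4.6, -4.9. RHP poles (Re>0): 0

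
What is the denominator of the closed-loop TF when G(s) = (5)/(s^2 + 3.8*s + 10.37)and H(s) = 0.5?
Characteristic poly = G_den * H_den + G_num * H_num = (s^2 + 3.8*s + 10.37) + (2.5) = s^2 + 3.8*s + 12.87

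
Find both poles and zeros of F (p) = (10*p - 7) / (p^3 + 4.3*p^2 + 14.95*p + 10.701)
Set denominator = 0: p^3 + 4.3*p^2 + 14.95*p + 10.701 = (p + 0.9)(p^2 + 3.4*p + 11.89) = 0 → Poles: -0.9, -1.7 + 3j, -1.7 - 3j
Set numerator = 0: 10*p - 7 = 0 → Zeros: 0.7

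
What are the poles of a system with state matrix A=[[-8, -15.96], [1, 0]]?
Eigenvalues solve det(λI - A) = 0.
Characteristic polynomial: λ^2 + 8*λ + 15.96 = 0.
Factor: (λ + 4.2)(λ + 3.8) = 0.
Roots: -3.8, -4.2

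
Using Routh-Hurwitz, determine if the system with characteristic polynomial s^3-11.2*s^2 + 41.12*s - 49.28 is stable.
Routh array:
s^3: [1, 41.12]; s^2: [-11.2, -49.28]; s^1: [36.72]; s^0: [-49.28]
First column: [1, -11.2, 36.72, -49.28]. Sign changes = 3.
No, unstable (3 RHP root(s))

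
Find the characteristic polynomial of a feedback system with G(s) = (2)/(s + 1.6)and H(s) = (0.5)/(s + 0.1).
Characteristic poly = G_den * H_den + G_num * H_num = (s^2 + 1.7*s + 0.16) + (1) = s^2 + 1.7*s + 1.16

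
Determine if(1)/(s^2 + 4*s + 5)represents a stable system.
Denominator: s^2 + 4*s + 5. Poles: -2 + 1j, -2 - 1j. All Re(p)<0: Yes (stable)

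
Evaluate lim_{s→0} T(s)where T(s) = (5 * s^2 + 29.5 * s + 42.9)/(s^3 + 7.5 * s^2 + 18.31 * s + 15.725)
DC gain = T(0) = num(0)/den(0) = 42.9/15.725 = 2.728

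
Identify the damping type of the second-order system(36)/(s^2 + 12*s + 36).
Standard form: ωn²/(s²+2ζωn·s+ωn²) gives ωn=6, ζ=1.
Critically damped (ζ = 1)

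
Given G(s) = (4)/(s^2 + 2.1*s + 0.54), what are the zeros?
Numerator is a nonzero constant (4) → Zeros: none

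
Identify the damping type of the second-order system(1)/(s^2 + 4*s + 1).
Standard form: ωn²/(s²+2ζωn·s+ωn²) gives ωn=1, ζ=2.
Overdamped (ζ = 2 > 1)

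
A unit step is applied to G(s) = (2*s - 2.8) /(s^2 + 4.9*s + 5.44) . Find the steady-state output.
FVT: lim_{t→∞} y(t) = lim_{s→0} s*Y(s) where Y(s) = G(s)/s.
= lim_{s→0} G(s) = G(0) = num(0)/den(0) = -2.8/5.44 = -0.5147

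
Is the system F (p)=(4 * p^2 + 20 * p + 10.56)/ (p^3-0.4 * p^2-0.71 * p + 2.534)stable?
Denominator: p^3 - 0.4*p^2 - 0.71*p + 2.534 = (p + 1.4)(p^2 - 1.8*p + 1.81). Poles: -1.4, 0.9 + 1j, 0.9 - 1j. All Re(p)<0: No (unstable)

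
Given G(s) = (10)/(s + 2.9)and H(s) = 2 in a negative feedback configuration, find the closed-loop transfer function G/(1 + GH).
Closed-loop T = G/(1+GH).
Numerator: G_num * H_den = 10.
Denominator: G_den * H_den + G_num * H_num = (s + 2.9) + (20) = s + 22.9.
T(s) = (10)/(s + 22.9)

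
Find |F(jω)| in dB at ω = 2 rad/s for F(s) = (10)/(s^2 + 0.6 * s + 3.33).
Substitute s = j*2: F(j2) = -3.54704 - 6.3529j.
|F(j2)| = sqrt(Re² + Im²) = 7.276.
20*log₁₀(7.276) = 17.24 dB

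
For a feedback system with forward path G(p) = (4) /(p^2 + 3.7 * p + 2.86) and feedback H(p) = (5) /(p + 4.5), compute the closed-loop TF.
Closed-loop T = G/(1+GH).
Numerator: G_num * H_den = 4*p + 18.
Denominator: G_den * H_den + G_num * H_num = (p^3 + 8.2*p^2 + 19.51*p + 12.87) + (20) = p^3 + 8.2*p^2 + 19.51*p + 32.87.
T(p) = (4*p + 18)/(p^3 + 8.2*p^2 + 19.51*p + 32.87)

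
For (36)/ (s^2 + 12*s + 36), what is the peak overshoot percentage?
Standard form: ωn²/(s²+2ζωn·s+ωn²) → ωn = 6, ζ = 1.
ζ ≥ 1, so the response is non-oscillatory: peak overshoot = 0%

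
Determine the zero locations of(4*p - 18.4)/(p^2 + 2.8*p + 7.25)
Set numerator = 0: 4*p - 18.4 = 0 → Zeros: 4.6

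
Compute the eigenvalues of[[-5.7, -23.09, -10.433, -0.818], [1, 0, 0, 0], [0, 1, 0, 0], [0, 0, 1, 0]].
Eigenvalues solve det(λI - A) = 0.
Characteristic polynomial: λ^4 + 5.7*λ^3 + 23.09*λ^2 + 10.433*λ + 0.818 = 0.
Factor: (λ + 0.4)(λ + 0.1)(λ^2 + 5.2*λ + 20.45) = 0.
Roots: -0.1, -0.4, -2.6 + 3.7j, -2.6 - 3.7j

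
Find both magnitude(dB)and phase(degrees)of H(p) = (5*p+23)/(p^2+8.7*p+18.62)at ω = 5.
Substitute p = j*5: H(j5) = 0.486695 - 0.600118j.
|H| = 20*log₁₀(sqrt(Re²+Im²)) = -2.24 dB.
∠H = atan2(Im, Re) = -50.96°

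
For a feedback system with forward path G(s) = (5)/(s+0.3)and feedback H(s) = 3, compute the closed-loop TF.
Closed-loop T = G/(1+GH).
Numerator: G_num * H_den = 5.
Denominator: G_den * H_den + G_num * H_num = (s + 0.3) + (15) = s + 15.3.
T(s) = (5)/(s + 15.3)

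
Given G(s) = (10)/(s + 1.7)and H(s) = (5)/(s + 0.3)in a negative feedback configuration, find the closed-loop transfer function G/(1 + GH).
Closed-loop T = G/(1+GH).
Numerator: G_num * H_den = 10*s + 3.
Denominator: G_den * H_den + G_num * H_num = (s^2 + 2*s + 0.51) + (50) = s^2 + 2*s + 50.51.
T(s) = (10*s + 3)/(s^2 + 2*s + 50.51)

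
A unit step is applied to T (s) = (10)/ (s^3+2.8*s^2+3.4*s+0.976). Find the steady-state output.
FVT: lim_{t→∞} y(t) = lim_{s→0} s*Y(s) where Y(s) = T(s)/s.
= lim_{s→0} T(s) = T(0) = num(0)/den(0) = 10/0.976 = 10.25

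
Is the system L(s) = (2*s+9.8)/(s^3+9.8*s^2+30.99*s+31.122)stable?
Denominator: s^3 + 9.8*s^2 + 30.99*s + 31.122 = (s + 3.9)(s + 3.8)(s + 2.1). Poles: -2.1, -3.8, -3.9. All Re(p)<0: Yes (stable)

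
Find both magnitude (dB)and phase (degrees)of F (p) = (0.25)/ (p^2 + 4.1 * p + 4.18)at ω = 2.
Substitute p = j*2: F(j2) = 0.000668922 - 0.0304731j.
|F| = 20*log₁₀(sqrt(Re²+Im²)) = -30.32 dB.
∠F = atan2(Im, Re) = -88.74°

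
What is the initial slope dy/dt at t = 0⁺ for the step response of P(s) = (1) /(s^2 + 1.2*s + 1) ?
IVT: y'(0⁺) = lim_{s→∞} s²·Y(s) = lim_{s→∞} s·P(s).
deg(num) = 0, deg(den) = 2, relative degree = 2 ≥ 2, so s·P(s) → 0. Initial slope = 0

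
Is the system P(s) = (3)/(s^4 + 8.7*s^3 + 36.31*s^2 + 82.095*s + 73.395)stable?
Denominator: s^4 + 8.7*s^3 + 36.31*s^2 + 82.095*s + 73.395 = (s + 2.1)(s + 3)(s^2 + 3.6*s + 11.65). Poles: -1.8 + 2.9j, -1.8 - 2.9j, -2.1, -3. All Re(p)<0: Yes (stable)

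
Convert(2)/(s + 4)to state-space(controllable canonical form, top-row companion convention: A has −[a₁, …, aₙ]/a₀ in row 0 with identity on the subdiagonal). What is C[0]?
Reachable canonical form: C = numerator coefficients (right-aligned, zero-padded to length n).
num = 2, C = [[2]].
C[0] = 2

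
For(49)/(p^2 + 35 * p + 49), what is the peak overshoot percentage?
Standard form: ωn²/(p²+2ζωn·p+ωn²) → ωn = 7, ζ = 2.5.
ζ ≥ 1, so the response is non-oscillatory: peak overshoot = 0%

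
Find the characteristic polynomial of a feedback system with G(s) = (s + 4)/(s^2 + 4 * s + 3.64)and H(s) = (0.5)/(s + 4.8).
Characteristic poly = G_den * H_den + G_num * H_num = (s^3 + 8.8*s^2 + 22.84*s + 17.472) + (0.5*s + 2) = s^3 + 8.8*s^2 + 23.34*s + 19.472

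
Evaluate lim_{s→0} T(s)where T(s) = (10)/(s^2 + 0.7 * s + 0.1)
DC gain = T(0) = num(0)/den(0) = 10/0.1 = 100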